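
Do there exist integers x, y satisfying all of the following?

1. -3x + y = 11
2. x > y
Yes

Take x = -6, y = -7. Substituting into each constraint:
  (1) -3(-6) + (-7) = 11 ✓
  (2) -6 > -7 ✓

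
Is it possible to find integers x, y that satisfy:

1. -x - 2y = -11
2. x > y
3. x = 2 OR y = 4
No

The full constraint system is jointly infeasible over the integers. Each constraint and what it forces:

  - -x - 2y = -11: is a linear equation tying the variables together
  - x > y: bounds one variable relative to another variable
  - x = 2 OR y = 4: forces a choice: either x = 2 or y = 4

Split on the disjunction (x = 2 OR y = 4):
  • If x = 2: with x = 2, every remaining term of the linear equation is divisible by 2, so the left side is ≡ 0 (mod 2); but the right side -9 ≡ 1 (mod 2). No integers can satisfy it.
  • If y = 4: the equation forces x = 3, giving (y, x) = (4, 3), which violates x > y.
Both branches are infeasible, so the system has no integer solution.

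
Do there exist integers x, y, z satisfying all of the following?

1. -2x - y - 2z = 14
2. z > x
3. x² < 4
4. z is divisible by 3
Yes

Take x = -1, y = -12, z = 0. Substituting into each constraint:
  (1) -2(-1) + 12 - 2(0) = 14 ✓
  (2) 0 > -1 ✓
  (3) x² = (-1)² = 1, and 1 < 4 ✓
  (4) 0 = 3 × 0, remainder 0 ✓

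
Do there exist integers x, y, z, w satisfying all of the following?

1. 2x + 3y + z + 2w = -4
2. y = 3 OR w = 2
Yes

Take x = 0, y = 0, z = -8, w = 2. Substituting into each constraint:
  (1) 2(0) + 3(0) + (-8) + 2(2) = -4 ✓
  (2) w = 2, target 2 ✓ (second branch holds)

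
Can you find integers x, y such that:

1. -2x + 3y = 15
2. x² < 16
Yes

Take x = 0, y = 5. Substituting into each constraint:
  (1) -2(0) + 3(5) = 15 ✓
  (2) x² = (0)² = 0, and 0 < 16 ✓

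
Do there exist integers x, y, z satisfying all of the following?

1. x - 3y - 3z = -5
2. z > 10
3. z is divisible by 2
Yes

Take x = 1, y = -10, z = 12. Substituting into each constraint:
  (1) 1 - 3(-10) - 3(12) = -5 ✓
  (2) 12 > 10 ✓
  (3) 12 = 2 × 6, remainder 0 ✓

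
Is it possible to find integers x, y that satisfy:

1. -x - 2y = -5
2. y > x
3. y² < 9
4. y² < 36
Yes

Take x = 1, y = 2. Substituting into each constraint:
  (1) (-1) - 2(2) = -5 ✓
  (2) 2 > 1 ✓
  (3) y² = (2)² = 4, and 4 < 9 ✓
  (4) y² = (2)² = 4, and 4 < 36 ✓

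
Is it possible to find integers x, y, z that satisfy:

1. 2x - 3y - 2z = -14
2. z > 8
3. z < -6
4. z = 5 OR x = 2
No

A contradictory subset is {z > 8, z < -6}. No integer assignment can satisfy these jointly:

  - z > 8: bounds one variable relative to a constant
  - z < -6: bounds one variable relative to a constant

Direct contradiction: the bounds on z require z ≥ 9 and z ≤ -7 simultaneously, which is empty.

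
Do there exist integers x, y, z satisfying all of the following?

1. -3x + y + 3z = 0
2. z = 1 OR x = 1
Yes

Take x = 0, y = -3, z = 1. Substituting into each constraint:
  (1) -3(0) + (-3) + 3(1) = 0 ✓
  (2) z = 1, target 1 ✓ (first branch holds)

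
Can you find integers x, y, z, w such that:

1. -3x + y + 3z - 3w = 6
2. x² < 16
Yes

Take x = 0, y = 6, z = 0, w = 0. Substituting into each constraint:
  (1) -3(0) + 6 + 3(0) - 3(0) = 6 ✓
  (2) x² = (0)² = 0, and 0 < 16 ✓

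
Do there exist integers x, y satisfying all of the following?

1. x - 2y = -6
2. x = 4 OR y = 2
Yes

Take x = -2, y = 2. Substituting into each constraint:
  (1) (-2) - 2(2) = -6 ✓
  (2) y = 2, target 2 ✓ (second branch holds)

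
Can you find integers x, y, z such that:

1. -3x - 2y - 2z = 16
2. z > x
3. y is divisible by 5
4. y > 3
Yes

Take x = -10, y = 5, z = 2. Substituting into each constraint:
  (1) -3(-10) - 2(5) - 2(2) = 16 ✓
  (2) 2 > -10 ✓
  (3) 5 = 5 × 1, remainder 0 ✓
  (4) 5 > 3 ✓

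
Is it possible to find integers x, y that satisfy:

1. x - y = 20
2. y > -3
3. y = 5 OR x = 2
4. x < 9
No

A contradictory subset is {x - y = 20, y > -3, x < 9}. No integer assignment can satisfy these jointly:

  - x - y = 20: is a linear equation tying the variables together
  - y > -3: bounds one variable relative to a constant
  - x < 9: bounds one variable relative to a constant

Range argument: with x ∈ [−∞, 8], y ∈ [-2, ∞], the left side of the equation is at most 10, but the right side is 20 > 10. No integer solution exists.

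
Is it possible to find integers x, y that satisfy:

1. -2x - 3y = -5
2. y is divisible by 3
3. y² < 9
No

The full constraint system is jointly infeasible over the integers. Each constraint and what it forces:

  - -2x - 3y = -5: is a linear equation tying the variables together
  - y is divisible by 3: restricts y to multiples of 3
  - y² < 9: restricts y to |y| ≤ 2

The bounds confine y to {0} with 3 | y. For each value, substitute into the equation:
  • y = 0: the equation gives -2x = -5, so x would not be an integer.
Every case fails, so no integer solution exists.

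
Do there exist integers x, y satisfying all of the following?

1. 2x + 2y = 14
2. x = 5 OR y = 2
Yes

Take x = 5, y = 2. Substituting into each constraint:
  (1) 2(5) + 2(2) = 14 ✓
  (2) x = 5, target 5 ✓ (first branch holds)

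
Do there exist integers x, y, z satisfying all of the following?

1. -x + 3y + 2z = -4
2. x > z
Yes

Take x = 1, y = -1, z = 0. Substituting into each constraint:
  (1) (-1) + 3(-1) + 2(0) = -4 ✓
  (2) 1 > 0 ✓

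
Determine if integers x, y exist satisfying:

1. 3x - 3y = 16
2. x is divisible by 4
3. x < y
No

Even the single constraint (3x - 3y = 16) is infeasible over the integers.

  - 3x - 3y = 16: every term on the left is divisible by 3, so the LHS ≡ 0 (mod 3), but the RHS 16 is not — no integer solution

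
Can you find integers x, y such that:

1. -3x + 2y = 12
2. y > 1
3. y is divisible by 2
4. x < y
Yes

Take x = 0, y = 6. Substituting into each constraint:
  (1) -3(0) + 2(6) = 12 ✓
  (2) 6 > 1 ✓
  (3) 6 = 2 × 3, remainder 0 ✓
  (4) 0 < 6 ✓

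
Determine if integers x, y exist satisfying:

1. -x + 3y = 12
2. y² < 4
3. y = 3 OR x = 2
No

The full constraint system is jointly infeasible over the integers. Each constraint and what it forces:

  - -x + 3y = 12: is a linear equation tying the variables together
  - y² < 4: restricts y to |y| ≤ 1
  - y = 3 OR x = 2: forces a choice: either y = 3 or x = 2

Split on the disjunction (y = 3 OR x = 2):
  • If y = 3: this contradicts y² < 4, which requires |y| ≤ 1.
  • If x = 2: with x = 2, every remaining term of the linear equation is divisible by 3, so the left side is ≡ 0 (mod 3); but the right side 14 ≡ 2 (mod 3). No integers can satisfy it.
Both branches are infeasible, so the system has no integer solution.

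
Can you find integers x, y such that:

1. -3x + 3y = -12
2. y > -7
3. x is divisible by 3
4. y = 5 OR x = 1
Yes

Take x = 9, y = 5. Substituting into each constraint:
  (1) -3(9) + 3(5) = -12 ✓
  (2) 5 > -7 ✓
  (3) 9 = 3 × 3, remainder 0 ✓
  (4) y = 5, target 5 ✓ (first branch holds)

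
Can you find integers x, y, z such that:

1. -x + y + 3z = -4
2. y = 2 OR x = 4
Yes

Take x = 3, y = 2, z = -1. Substituting into each constraint:
  (1) (-3) + 2 + 3(-1) = -4 ✓
  (2) y = 2, target 2 ✓ (first branch holds)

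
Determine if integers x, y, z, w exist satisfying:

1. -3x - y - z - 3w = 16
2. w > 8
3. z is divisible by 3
Yes

Take x = -15, y = 2, z = 0, w = 9. Substituting into each constraint:
  (1) -3(-15) + (-2) + 0 - 3(9) = 16 ✓
  (2) 9 > 8 ✓
  (3) 0 = 3 × 0, remainder 0 ✓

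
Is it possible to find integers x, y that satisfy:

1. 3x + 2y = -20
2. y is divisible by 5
Yes

Take x = 10, y = -25. Substituting into each constraint:
  (1) 3(10) + 2(-25) = -20 ✓
  (2) -25 = 5 × -5, remainder 0 ✓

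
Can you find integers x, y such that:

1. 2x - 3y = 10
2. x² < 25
Yes

Take x = -1, y = -4. Substituting into each constraint:
  (1) 2(-1) - 3(-4) = 10 ✓
  (2) x² = (-1)² = 1, and 1 < 25 ✓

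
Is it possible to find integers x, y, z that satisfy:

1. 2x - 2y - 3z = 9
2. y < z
Yes

Take x = 6, y = 0, z = 1. Substituting into each constraint:
  (1) 2(6) - 2(0) - 3(1) = 9 ✓
  (2) 0 < 1 ✓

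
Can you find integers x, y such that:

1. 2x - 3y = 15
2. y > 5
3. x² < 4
No

The full constraint system is jointly infeasible over the integers. Each constraint and what it forces:

  - 2x - 3y = 15: is a linear equation tying the variables together
  - y > 5: bounds one variable relative to a constant
  - x² < 4: restricts x to |x| ≤ 1

Range argument: with x ∈ [-1, 1], y ∈ [6, ∞], the left side of the equation is at most -16, but the right side is 15 > -16. No integer solution exists.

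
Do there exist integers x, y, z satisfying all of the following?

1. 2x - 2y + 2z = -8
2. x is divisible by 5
Yes

Take x = 0, y = 0, z = -4. Substituting into each constraint:
  (1) 2(0) - 2(0) + 2(-4) = -8 ✓
  (2) 0 = 5 × 0, remainder 0 ✓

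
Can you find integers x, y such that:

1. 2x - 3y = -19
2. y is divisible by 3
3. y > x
Yes

Take x = -14, y = -3. Substituting into each constraint:
  (1) 2(-14) - 3(-3) = -19 ✓
  (2) -3 = 3 × -1, remainder 0 ✓
  (3) -3 > -14 ✓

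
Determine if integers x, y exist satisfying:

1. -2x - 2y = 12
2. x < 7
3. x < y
Yes

Take x = -4, y = -2. Substituting into each constraint:
  (1) -2(-4) - 2(-2) = 12 ✓
  (2) -4 < 7 ✓
  (3) -4 < -2 ✓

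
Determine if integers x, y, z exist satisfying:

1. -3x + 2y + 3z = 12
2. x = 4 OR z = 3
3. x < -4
Yes

Take x = -5, y = -6, z = 3. Substituting into each constraint:
  (1) -3(-5) + 2(-6) + 3(3) = 12 ✓
  (2) z = 3, target 3 ✓ (second branch holds)
  (3) -5 < -4 ✓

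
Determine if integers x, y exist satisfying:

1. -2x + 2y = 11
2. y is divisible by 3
No

Even the single constraint (-2x + 2y = 11) is infeasible over the integers.

  - -2x + 2y = 11: every term on the left is divisible by 2, so the LHS ≡ 0 (mod 2), but the RHS 11 is not — no integer solution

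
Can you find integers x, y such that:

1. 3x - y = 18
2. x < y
Yes

Take x = 10, y = 12. Substituting into each constraint:
  (1) 3(10) + (-12) = 18 ✓
  (2) 10 < 12 ✓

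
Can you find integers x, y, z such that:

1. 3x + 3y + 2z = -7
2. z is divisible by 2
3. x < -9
Yes

Take x = -10, y = 9, z = -2. Substituting into each constraint:
  (1) 3(-10) + 3(9) + 2(-2) = -7 ✓
  (2) -2 = 2 × -1, remainder 0 ✓
  (3) -10 < -9 ✓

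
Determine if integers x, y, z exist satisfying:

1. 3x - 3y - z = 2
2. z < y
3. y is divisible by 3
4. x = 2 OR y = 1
Yes

Take x = 2, y = 3, z = -5. Substituting into each constraint:
  (1) 3(2) - 3(3) + 5 = 2 ✓
  (2) -5 < 3 ✓
  (3) 3 = 3 × 1, remainder 0 ✓
  (4) x = 2, target 2 ✓ (first branch holds)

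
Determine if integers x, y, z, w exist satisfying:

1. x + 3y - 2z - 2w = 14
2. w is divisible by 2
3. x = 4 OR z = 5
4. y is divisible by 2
Yes

Take x = 4, y = 0, z = -5, w = 0. Substituting into each constraint:
  (1) 4 + 3(0) - 2(-5) - 2(0) = 14 ✓
  (2) 0 = 2 × 0, remainder 0 ✓
  (3) x = 4, target 4 ✓ (first branch holds)
  (4) 0 = 2 × 0, remainder 0 ✓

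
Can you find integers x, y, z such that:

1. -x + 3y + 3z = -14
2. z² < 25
Yes

Take x = 2, y = 0, z = -4. Substituting into each constraint:
  (1) (-2) + 3(0) + 3(-4) = -14 ✓
  (2) z² = (-4)² = 16, and 16 < 25 ✓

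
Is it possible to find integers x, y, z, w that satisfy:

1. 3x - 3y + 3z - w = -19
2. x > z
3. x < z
No

A contradictory subset is {x > z, x < z}. No integer assignment can satisfy these jointly:

  - x > z: bounds one variable relative to another variable
  - x < z: bounds one variable relative to another variable

Direct contradiction: x > z and z > x cannot both hold.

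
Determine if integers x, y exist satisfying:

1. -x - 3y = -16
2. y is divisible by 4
Yes

Take x = 16, y = 0. Substituting into each constraint:
  (1) (-16) - 3(0) = -16 ✓
  (2) 0 = 4 × 0, remainder 0 ✓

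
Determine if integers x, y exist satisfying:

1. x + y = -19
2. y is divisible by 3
Yes

Take x = -19, y = 0. Substituting into each constraint:
  (1) (-19) + 0 = -19 ✓
  (2) 0 = 3 × 0, remainder 0 ✓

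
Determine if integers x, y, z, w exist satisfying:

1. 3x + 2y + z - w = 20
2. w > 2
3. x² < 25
Yes

Take x = 1, y = 10, z = 0, w = 3. Substituting into each constraint:
  (1) 3(1) + 2(10) + 0 + (-3) = 20 ✓
  (2) 3 > 2 ✓
  (3) x² = (1)² = 1, and 1 < 25 ✓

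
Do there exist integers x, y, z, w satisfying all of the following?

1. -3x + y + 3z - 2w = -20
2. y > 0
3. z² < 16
Yes

Take x = 7, y = 1, z = 0, w = 0. Substituting into each constraint:
  (1) -3(7) + 1 + 3(0) - 2(0) = -20 ✓
  (2) 1 > 0 ✓
  (3) z² = (0)² = 0, and 0 < 16 ✓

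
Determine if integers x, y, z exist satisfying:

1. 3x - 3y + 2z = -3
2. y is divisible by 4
Yes

Take x = -1, y = 0, z = 0. Substituting into each constraint:
  (1) 3(-1) - 3(0) + 2(0) = -3 ✓
  (2) 0 = 4 × 0, remainder 0 ✓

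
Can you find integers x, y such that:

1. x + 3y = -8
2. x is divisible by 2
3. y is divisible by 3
Yes

Take x = -8, y = 0. Substituting into each constraint:
  (1) (-8) + 3(0) = -8 ✓
  (2) -8 = 2 × -4, remainder 0 ✓
  (3) 0 = 3 × 0, remainder 0 ✓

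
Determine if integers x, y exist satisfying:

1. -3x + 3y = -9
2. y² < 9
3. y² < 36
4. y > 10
No

A contradictory subset is {y² < 9, y > 10}. No integer assignment can satisfy these jointly:

  - y² < 9: restricts y to |y| ≤ 2
  - y > 10: bounds one variable relative to a constant

Direct contradiction: the bounds on y require y ≥ 11 and y ≤ 2 simultaneously, which is empty.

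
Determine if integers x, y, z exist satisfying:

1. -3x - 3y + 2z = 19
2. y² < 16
Yes

Take x = 1, y = 0, z = 11. Substituting into each constraint:
  (1) -3(1) - 3(0) + 2(11) = 19 ✓
  (2) y² = (0)² = 0, and 0 < 16 ✓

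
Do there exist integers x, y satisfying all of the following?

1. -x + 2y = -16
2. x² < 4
Yes

Take x = 0, y = -8. Substituting into each constraint:
  (1) 0 + 2(-8) = -16 ✓
  (2) x² = (0)² = 0, and 0 < 4 ✓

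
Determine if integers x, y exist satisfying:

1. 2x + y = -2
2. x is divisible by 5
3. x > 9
Yes

Take x = 10, y = -22. Substituting into each constraint:
  (1) 2(10) + (-22) = -2 ✓
  (2) 10 = 5 × 2, remainder 0 ✓
  (3) 10 > 9 ✓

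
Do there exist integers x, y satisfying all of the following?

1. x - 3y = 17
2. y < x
Yes

Take x = -7, y = -8. Substituting into each constraint:
  (1) (-7) - 3(-8) = 17 ✓
  (2) -8 < -7 ✓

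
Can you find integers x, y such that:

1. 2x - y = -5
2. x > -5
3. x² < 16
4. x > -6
Yes

Take x = 0, y = 5. Substituting into each constraint:
  (1) 2(0) + (-5) = -5 ✓
  (2) 0 > -5 ✓
  (3) x² = (0)² = 0, and 0 < 16 ✓
  (4) 0 > -6 ✓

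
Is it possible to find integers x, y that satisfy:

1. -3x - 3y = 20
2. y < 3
No

Even the single constraint (-3x - 3y = 20) is infeasible over the integers.

  - -3x - 3y = 20: every term on the left is divisible by 3, so the LHS ≡ 0 (mod 3), but the RHS 20 is not — no integer solution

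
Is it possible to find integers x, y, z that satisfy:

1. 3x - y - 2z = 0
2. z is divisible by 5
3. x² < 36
Yes

Take x = 0, y = 0, z = 0. Substituting into each constraint:
  (1) 3(0) + 0 - 2(0) = 0 ✓
  (2) 0 = 5 × 0, remainder 0 ✓
  (3) x² = (0)² = 0, and 0 < 36 ✓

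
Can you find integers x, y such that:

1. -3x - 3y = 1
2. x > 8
No

Even the single constraint (-3x - 3y = 1) is infeasible over the integers.

  - -3x - 3y = 1: every term on the left is divisible by 3, so the LHS ≡ 0 (mod 3), but the RHS 1 is not — no integer solution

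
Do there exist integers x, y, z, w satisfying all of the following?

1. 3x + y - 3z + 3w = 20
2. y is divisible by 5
Yes

Take x = -1, y = 35, z = 3, w = -1. Substituting into each constraint:
  (1) 3(-1) + 35 - 3(3) + 3(-1) = 20 ✓
  (2) 35 = 5 × 7, remainder 0 ✓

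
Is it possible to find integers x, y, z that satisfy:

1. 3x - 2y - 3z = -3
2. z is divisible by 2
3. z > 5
Yes

Take x = 5, y = 0, z = 6. Substituting into each constraint:
  (1) 3(5) - 2(0) - 3(6) = -3 ✓
  (2) 6 = 2 × 3, remainder 0 ✓
  (3) 6 > 5 ✓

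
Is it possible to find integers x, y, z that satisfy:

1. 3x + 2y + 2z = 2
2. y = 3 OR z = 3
Yes

Take x = -4, y = 3, z = 4. Substituting into each constraint:
  (1) 3(-4) + 2(3) + 2(4) = 2 ✓
  (2) y = 3, target 3 ✓ (first branch holds)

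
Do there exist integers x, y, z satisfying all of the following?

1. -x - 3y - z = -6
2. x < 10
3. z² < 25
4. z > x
Yes

Take x = 1, y = 1, z = 2. Substituting into each constraint:
  (1) (-1) - 3(1) + (-2) = -6 ✓
  (2) 1 < 10 ✓
  (3) z² = (2)² = 4, and 4 < 25 ✓
  (4) 2 > 1 ✓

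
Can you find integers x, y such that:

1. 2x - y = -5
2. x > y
Yes

Take x = -6, y = -7. Substituting into each constraint:
  (1) 2(-6) + 7 = -5 ✓
  (2) -6 > -7 ✓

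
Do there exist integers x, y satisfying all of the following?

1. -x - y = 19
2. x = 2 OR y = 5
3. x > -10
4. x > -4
Yes

Take x = 2, y = -21. Substituting into each constraint:
  (1) (-2) + 21 = 19 ✓
  (2) x = 2, target 2 ✓ (first branch holds)
  (3) 2 > -10 ✓
  (4) 2 > -4 ✓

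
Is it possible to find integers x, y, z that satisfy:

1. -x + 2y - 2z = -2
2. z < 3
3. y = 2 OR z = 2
Yes

Take x = 4, y = 2, z = 1. Substituting into each constraint:
  (1) (-4) + 2(2) - 2(1) = -2 ✓
  (2) 1 < 3 ✓
  (3) y = 2, target 2 ✓ (first branch holds)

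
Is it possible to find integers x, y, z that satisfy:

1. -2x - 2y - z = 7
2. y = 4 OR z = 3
Yes

Take x = -8, y = 4, z = 1. Substituting into each constraint:
  (1) -2(-8) - 2(4) + (-1) = 7 ✓
  (2) y = 4, target 4 ✓ (first branch holds)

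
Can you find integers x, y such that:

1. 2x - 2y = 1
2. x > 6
No

Even the single constraint (2x - 2y = 1) is infeasible over the integers.

  - 2x - 2y = 1: every term on the left is divisible by 2, so the LHS ≡ 0 (mod 2), but the RHS 1 is not — no integer solution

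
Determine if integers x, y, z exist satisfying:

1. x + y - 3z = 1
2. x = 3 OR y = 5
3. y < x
Yes

Take x = 3, y = 1, z = 1. Substituting into each constraint:
  (1) 3 + 1 - 3(1) = 1 ✓
  (2) x = 3, target 3 ✓ (first branch holds)
  (3) 1 < 3 ✓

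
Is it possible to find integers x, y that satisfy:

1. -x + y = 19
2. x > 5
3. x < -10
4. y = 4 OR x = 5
No

A contradictory subset is {x > 5, x < -10}. No integer assignment can satisfy these jointly:

  - x > 5: bounds one variable relative to a constant
  - x < -10: bounds one variable relative to a constant

Direct contradiction: the bounds on x require x ≥ 6 and x ≤ -11 simultaneously, which is empty.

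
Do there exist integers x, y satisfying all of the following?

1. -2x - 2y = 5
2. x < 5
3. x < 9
No

Even the single constraint (-2x - 2y = 5) is infeasible over the integers.

  - -2x - 2y = 5: every term on the left is divisible by 2, so the LHS ≡ 0 (mod 2), but the RHS 5 is not — no integer solution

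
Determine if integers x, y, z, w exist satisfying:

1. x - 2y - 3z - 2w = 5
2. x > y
Yes

Take x = 0, y = -1, z = 1, w = -3. Substituting into each constraint:
  (1) 0 - 2(-1) - 3(1) - 2(-3) = 5 ✓
  (2) 0 > -1 ✓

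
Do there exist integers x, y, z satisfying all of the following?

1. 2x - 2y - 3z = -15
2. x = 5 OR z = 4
Yes

Take x = 5, y = 11, z = 1. Substituting into each constraint:
  (1) 2(5) - 2(11) - 3(1) = -15 ✓
  (2) x = 5, target 5 ✓ (first branch holds)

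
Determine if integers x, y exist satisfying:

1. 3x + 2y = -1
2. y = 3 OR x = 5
Yes

Take x = 5, y = -8. Substituting into each constraint:
  (1) 3(5) + 2(-8) = -1 ✓
  (2) x = 5, target 5 ✓ (second branch holds)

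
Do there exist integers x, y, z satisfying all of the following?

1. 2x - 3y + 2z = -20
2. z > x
Yes

Take x = 2, y = 10, z = 3. Substituting into each constraint:
  (1) 2(2) - 3(10) + 2(3) = -20 ✓
  (2) 3 > 2 ✓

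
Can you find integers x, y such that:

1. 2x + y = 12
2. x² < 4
Yes

Take x = 0, y = 12. Substituting into each constraint:
  (1) 2(0) + 12 = 12 ✓
  (2) x² = (0)² = 0, and 0 < 4 ✓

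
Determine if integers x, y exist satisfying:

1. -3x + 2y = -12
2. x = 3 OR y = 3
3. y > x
No

The full constraint system is jointly infeasible over the integers. Each constraint and what it forces:

  - -3x + 2y = -12: is a linear equation tying the variables together
  - x = 3 OR y = 3: forces a choice: either x = 3 or y = 3
  - y > x: bounds one variable relative to another variable

Split on the disjunction (x = 3 OR y = 3):
  • If x = 3: with x = 3, every remaining term of the linear equation is divisible by 2, so the left side is ≡ 0 (mod 2); but the right side -3 ≡ 1 (mod 2). No integers can satisfy it.
  • If y = 3: the equation forces x = 6, giving (y, x) = (3, 6), which violates y > x.
Both branches are infeasible, so the system has no integer solution.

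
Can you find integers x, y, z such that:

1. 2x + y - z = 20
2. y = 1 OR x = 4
Yes

Take x = 0, y = 1, z = -19. Substituting into each constraint:
  (1) 2(0) + 1 + 19 = 20 ✓
  (2) y = 1, target 1 ✓ (first branch holds)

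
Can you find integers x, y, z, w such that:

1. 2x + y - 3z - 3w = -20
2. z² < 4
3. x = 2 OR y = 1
Yes

Take x = 0, y = 1, z = 0, w = 7. Substituting into each constraint:
  (1) 2(0) + 1 - 3(0) - 3(7) = -20 ✓
  (2) z² = (0)² = 0, and 0 < 4 ✓
  (3) y = 1, target 1 ✓ (second branch holds)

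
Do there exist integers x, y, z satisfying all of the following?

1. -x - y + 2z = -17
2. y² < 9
Yes

Take x = 17, y = 0, z = 0. Substituting into each constraint:
  (1) (-17) + 0 + 2(0) = -17 ✓
  (2) y² = (0)² = 0, and 0 < 9 ✓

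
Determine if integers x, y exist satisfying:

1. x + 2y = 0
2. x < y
Yes

Take x = -2, y = 1. Substituting into each constraint:
  (1) (-2) + 2(1) = 0 ✓
  (2) -2 < 1 ✓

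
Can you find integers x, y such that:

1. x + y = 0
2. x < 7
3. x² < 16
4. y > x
Yes

Take x = -1, y = 1. Substituting into each constraint:
  (1) (-1) + 1 = 0 ✓
  (2) -1 < 7 ✓
  (3) x² = (-1)² = 1, and 1 < 16 ✓
  (4) 1 > -1 ✓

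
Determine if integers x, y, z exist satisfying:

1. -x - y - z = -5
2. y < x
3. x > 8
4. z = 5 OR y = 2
Yes

Take x = 9, y = -9, z = 5. Substituting into each constraint:
  (1) (-9) + 9 + (-5) = -5 ✓
  (2) -9 < 9 ✓
  (3) 9 > 8 ✓
  (4) z = 5, target 5 ✓ (first branch holds)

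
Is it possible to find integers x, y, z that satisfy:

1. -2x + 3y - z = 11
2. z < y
Yes

Take x = -5, y = 0, z = -1. Substituting into each constraint:
  (1) -2(-5) + 3(0) + 1 = 11 ✓
  (2) -1 < 0 ✓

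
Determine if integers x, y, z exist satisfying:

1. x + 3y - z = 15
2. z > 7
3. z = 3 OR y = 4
Yes

Take x = 11, y = 4, z = 8. Substituting into each constraint:
  (1) 11 + 3(4) + (-8) = 15 ✓
  (2) 8 > 7 ✓
  (3) y = 4, target 4 ✓ (second branch holds)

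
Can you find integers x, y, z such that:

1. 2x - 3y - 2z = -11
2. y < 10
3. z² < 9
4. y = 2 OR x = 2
Yes

Take x = 2, y = 5, z = 0. Substituting into each constraint:
  (1) 2(2) - 3(5) - 2(0) = -11 ✓
  (2) 5 < 10 ✓
  (3) z² = (0)² = 0, and 0 < 9 ✓
  (4) x = 2, target 2 ✓ (second branch holds)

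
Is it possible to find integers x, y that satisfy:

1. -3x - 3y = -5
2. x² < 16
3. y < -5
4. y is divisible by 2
No

Even the single constraint (-3x - 3y = -5) is infeasible over the integers.

  - -3x - 3y = -5: every term on the left is divisible by 3, so the LHS ≡ 0 (mod 3), but the RHS -5 is not — no integer solution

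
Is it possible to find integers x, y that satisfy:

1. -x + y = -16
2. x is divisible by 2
Yes

Take x = 0, y = -16. Substituting into each constraint:
  (1) 0 + (-16) = -16 ✓
  (2) 0 = 2 × 0, remainder 0 ✓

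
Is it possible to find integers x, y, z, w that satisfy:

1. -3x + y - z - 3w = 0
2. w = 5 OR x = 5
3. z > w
Yes

Take x = 0, y = 21, z = 6, w = 5. Substituting into each constraint:
  (1) -3(0) + 21 + (-6) - 3(5) = 0 ✓
  (2) w = 5, target 5 ✓ (first branch holds)
  (3) 6 > 5 ✓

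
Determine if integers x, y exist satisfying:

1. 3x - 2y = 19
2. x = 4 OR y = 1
Yes

Take x = 7, y = 1. Substituting into each constraint:
  (1) 3(7) - 2(1) = 19 ✓
  (2) y = 1, target 1 ✓ (second branch holds)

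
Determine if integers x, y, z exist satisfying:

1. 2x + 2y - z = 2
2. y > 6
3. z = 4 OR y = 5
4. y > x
Yes

Take x = -4, y = 7, z = 4. Substituting into each constraint:
  (1) 2(-4) + 2(7) + (-4) = 2 ✓
  (2) 7 > 6 ✓
  (3) z = 4, target 4 ✓ (first branch holds)
  (4) 7 > -4 ✓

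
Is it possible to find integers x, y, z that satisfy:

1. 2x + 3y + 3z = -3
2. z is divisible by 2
Yes

Take x = 0, y = -1, z = 0. Substituting into each constraint:
  (1) 2(0) + 3(-1) + 3(0) = -3 ✓
  (2) 0 = 2 × 0, remainder 0 ✓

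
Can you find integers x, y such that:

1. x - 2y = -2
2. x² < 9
Yes

Take x = -2, y = 0. Substituting into each constraint:
  (1) (-2) - 2(0) = -2 ✓
  (2) x² = (-2)² = 4, and 4 < 9 ✓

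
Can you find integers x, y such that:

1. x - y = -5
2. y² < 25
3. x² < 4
Yes

Take x = -1, y = 4. Substituting into each constraint:
  (1) (-1) + (-4) = -5 ✓
  (2) y² = (4)² = 16, and 16 < 25 ✓
  (3) x² = (-1)² = 1, and 1 < 4 ✓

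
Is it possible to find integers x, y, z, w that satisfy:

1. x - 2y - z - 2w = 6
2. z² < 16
Yes

Take x = 0, y = 0, z = 0, w = -3. Substituting into each constraint:
  (1) 0 - 2(0) + 0 - 2(-3) = 6 ✓
  (2) z² = (0)² = 0, and 0 < 16 ✓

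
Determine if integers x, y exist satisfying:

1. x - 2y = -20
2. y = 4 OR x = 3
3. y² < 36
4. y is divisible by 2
Yes

Take x = -12, y = 4. Substituting into each constraint:
  (1) (-12) - 2(4) = -20 ✓
  (2) y = 4, target 4 ✓ (first branch holds)
  (3) y² = (4)² = 16, and 16 < 36 ✓
  (4) 4 = 2 × 2, remainder 0 ✓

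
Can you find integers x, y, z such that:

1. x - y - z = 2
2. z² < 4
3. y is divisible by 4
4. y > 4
Yes

Take x = 11, y = 8, z = 1. Substituting into each constraint:
  (1) 11 + (-8) + (-1) = 2 ✓
  (2) z² = (1)² = 1, and 1 < 4 ✓
  (3) 8 = 4 × 2, remainder 0 ✓
  (4) 8 > 4 ✓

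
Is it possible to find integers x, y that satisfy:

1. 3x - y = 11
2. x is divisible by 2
Yes

Take x = 0, y = -11. Substituting into each constraint:
  (1) 3(0) + 11 = 11 ✓
  (2) 0 = 2 × 0, remainder 0 ✓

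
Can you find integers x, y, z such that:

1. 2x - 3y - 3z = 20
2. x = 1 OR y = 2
Yes

Take x = 1, y = -6, z = 0. Substituting into each constraint:
  (1) 2(1) - 3(-6) - 3(0) = 20 ✓
  (2) x = 1, target 1 ✓ (first branch holds)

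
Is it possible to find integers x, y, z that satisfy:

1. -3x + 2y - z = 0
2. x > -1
Yes

Take x = 0, y = 0, z = 0. Substituting into each constraint:
  (1) -3(0) + 2(0) + 0 = 0 ✓
  (2) 0 > -1 ✓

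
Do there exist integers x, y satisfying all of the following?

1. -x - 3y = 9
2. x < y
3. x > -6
Yes

Take x = -3, y = -2. Substituting into each constraint:
  (1) 3 - 3(-2) = 9 ✓
  (2) -3 < -2 ✓
  (3) -3 > -6 ✓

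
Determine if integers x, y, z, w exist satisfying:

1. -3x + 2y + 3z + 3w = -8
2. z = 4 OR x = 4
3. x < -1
Yes

Take x = -2, y = -13, z = 4, w = 0. Substituting into each constraint:
  (1) -3(-2) + 2(-13) + 3(4) + 3(0) = -8 ✓
  (2) z = 4, target 4 ✓ (first branch holds)
  (3) -2 < -1 ✓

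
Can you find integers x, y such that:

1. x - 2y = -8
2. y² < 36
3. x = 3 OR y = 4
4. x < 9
Yes

Take x = 0, y = 4. Substituting into each constraint:
  (1) 0 - 2(4) = -8 ✓
  (2) y² = (4)² = 16, and 16 < 36 ✓
  (3) y = 4, target 4 ✓ (second branch holds)
  (4) 0 < 9 ✓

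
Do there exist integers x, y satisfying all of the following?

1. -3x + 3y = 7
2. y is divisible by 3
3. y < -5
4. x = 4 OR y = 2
No

Even the single constraint (-3x + 3y = 7) is infeasible over the integers.

  - -3x + 3y = 7: every term on the left is divisible by 3, so the LHS ≡ 0 (mod 3), but the RHS 7 is not — no integer solution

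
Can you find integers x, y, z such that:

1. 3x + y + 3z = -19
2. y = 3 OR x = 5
Yes

Take x = 5, y = 5, z = -13. Substituting into each constraint:
  (1) 3(5) + 5 + 3(-13) = -19 ✓
  (2) x = 5, target 5 ✓ (second branch holds)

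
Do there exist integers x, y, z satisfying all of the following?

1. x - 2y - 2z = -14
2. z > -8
Yes

Take x = 0, y = 0, z = 7. Substituting into each constraint:
  (1) 0 - 2(0) - 2(7) = -14 ✓
  (2) 7 > -8 ✓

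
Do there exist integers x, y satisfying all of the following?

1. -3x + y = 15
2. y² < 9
Yes

Take x = -5, y = 0. Substituting into each constraint:
  (1) -3(-5) + 0 = 15 ✓
  (2) y² = (0)² = 0, and 0 < 9 ✓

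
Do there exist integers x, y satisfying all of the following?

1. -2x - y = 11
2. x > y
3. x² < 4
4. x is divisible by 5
Yes

Take x = 0, y = -11. Substituting into each constraint:
  (1) -2(0) + 11 = 11 ✓
  (2) 0 > -11 ✓
  (3) x² = (0)² = 0, and 0 < 4 ✓
  (4) 0 = 5 × 0, remainder 0 ✓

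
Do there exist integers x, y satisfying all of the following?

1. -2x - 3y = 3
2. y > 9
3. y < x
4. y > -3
No

A contradictory subset is {-2x - 3y = 3, y > 9, y < x}. No integer assignment can satisfy these jointly:

  - -2x - 3y = 3: is a linear equation tying the variables together
  - y > 9: bounds one variable relative to a constant
  - y < x: bounds one variable relative to another variable

Propagating the comparison: x > y and y ≥ 10 give x ≥ 11. Range argument: with x ∈ [11, ∞], y ∈ [10, ∞], the left side of the equation is at most -52, but the right side is 3 > -52. No integer solution exists.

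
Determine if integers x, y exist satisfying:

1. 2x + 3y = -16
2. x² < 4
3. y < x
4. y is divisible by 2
Yes

Take x = 1, y = -6. Substituting into each constraint:
  (1) 2(1) + 3(-6) = -16 ✓
  (2) x² = (1)² = 1, and 1 < 4 ✓
  (3) -6 < 1 ✓
  (4) -6 = 2 × -3, remainder 0 ✓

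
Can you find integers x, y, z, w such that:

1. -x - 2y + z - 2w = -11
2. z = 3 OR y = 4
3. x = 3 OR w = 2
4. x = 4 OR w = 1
Yes

Take x = 3, y = 4, z = 2, w = 1. Substituting into each constraint:
  (1) (-3) - 2(4) + 2 - 2(1) = -11 ✓
  (2) y = 4, target 4 ✓ (second branch holds)
  (3) x = 3, target 3 ✓ (first branch holds)
  (4) w = 1, target 1 ✓ (second branch holds)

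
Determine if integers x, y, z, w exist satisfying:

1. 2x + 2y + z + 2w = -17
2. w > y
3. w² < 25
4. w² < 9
Yes

Take x = 0, y = -1, z = -15, w = 0. Substituting into each constraint:
  (1) 2(0) + 2(-1) + (-15) + 2(0) = -17 ✓
  (2) 0 > -1 ✓
  (3) w² = (0)² = 0, and 0 < 25 ✓
  (4) w² = (0)² = 0, and 0 < 9 ✓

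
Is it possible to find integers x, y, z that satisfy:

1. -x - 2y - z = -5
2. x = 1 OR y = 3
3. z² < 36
Yes

Take x = -1, y = 3, z = 0. Substituting into each constraint:
  (1) 1 - 2(3) + 0 = -5 ✓
  (2) y = 3, target 3 ✓ (second branch holds)
  (3) z² = (0)² = 0, and 0 < 36 ✓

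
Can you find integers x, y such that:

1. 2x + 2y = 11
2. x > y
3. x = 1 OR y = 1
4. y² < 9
No

Even the single constraint (2x + 2y = 11) is infeasible over the integers.

  - 2x + 2y = 11: every term on the left is divisible by 2, so the LHS ≡ 0 (mod 2), but the RHS 11 is not — no integer solution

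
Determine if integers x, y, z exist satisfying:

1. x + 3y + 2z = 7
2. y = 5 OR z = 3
Yes

Take x = 1, y = 0, z = 3. Substituting into each constraint:
  (1) 1 + 3(0) + 2(3) = 7 ✓
  (2) z = 3, target 3 ✓ (second branch holds)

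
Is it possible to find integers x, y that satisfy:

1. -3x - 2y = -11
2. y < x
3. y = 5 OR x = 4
No

The full constraint system is jointly infeasible over the integers. Each constraint and what it forces:

  - -3x - 2y = -11: is a linear equation tying the variables together
  - y < x: bounds one variable relative to another variable
  - y = 5 OR x = 4: forces a choice: either y = 5 or x = 4

Split on the disjunction (y = 5 OR x = 4):
  • If y = 5: with y = 5, every remaining term of the linear equation is divisible by 3, so the left side is ≡ 0 (mod 3); but the right side -1 ≡ 2 (mod 3). No integers can satisfy it.
  • If x = 4: with x = 4, every remaining term of the linear equation is divisible by 2, so the left side is ≡ 0 (mod 2); but the right side 1 ≡ 1 (mod 2). No integers can satisfy it.
Both branches are infeasible, so the system has no integer solution.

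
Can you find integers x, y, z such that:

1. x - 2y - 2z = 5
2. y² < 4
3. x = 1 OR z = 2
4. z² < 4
Yes

Take x = 1, y = -1, z = -1. Substituting into each constraint:
  (1) 1 - 2(-1) - 2(-1) = 5 ✓
  (2) y² = (-1)² = 1, and 1 < 4 ✓
  (3) x = 1, target 1 ✓ (first branch holds)
  (4) z² = (-1)² = 1, and 1 < 4 ✓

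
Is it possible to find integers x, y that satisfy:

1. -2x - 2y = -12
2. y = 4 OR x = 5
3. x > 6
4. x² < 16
No

A contradictory subset is {-2x - 2y = -12, y = 4 OR x = 5, x > 6}. No integer assignment can satisfy these jointly:

  - -2x - 2y = -12: is a linear equation tying the variables together
  - y = 4 OR x = 5: forces a choice: either y = 4 or x = 5
  - x > 6: bounds one variable relative to a constant

Split on the disjunction (y = 4 OR x = 5):
  • If y = 4: the equation forces x = 2, which contradicts the bound x ≥ 7.
  • If x = 5: this contradicts the bound x ≥ 7.
Both branches are infeasible, so the system has no integer solution.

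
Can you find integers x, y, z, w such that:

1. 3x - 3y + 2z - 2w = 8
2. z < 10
Yes

Take x = 0, y = 0, z = 0, w = -4. Substituting into each constraint:
  (1) 3(0) - 3(0) + 2(0) - 2(-4) = 8 ✓
  (2) 0 < 10 ✓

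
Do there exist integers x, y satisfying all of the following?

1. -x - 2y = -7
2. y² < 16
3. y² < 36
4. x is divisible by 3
Yes

Take x = 3, y = 2. Substituting into each constraint:
  (1) (-3) - 2(2) = -7 ✓
  (2) y² = (2)² = 4, and 4 < 16 ✓
  (3) y² = (2)² = 4, and 4 < 36 ✓
  (4) 3 = 3 × 1, remainder 0 ✓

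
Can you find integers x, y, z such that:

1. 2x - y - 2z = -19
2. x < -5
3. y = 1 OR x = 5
Yes

Take x = -6, y = 1, z = 3. Substituting into each constraint:
  (1) 2(-6) + (-1) - 2(3) = -19 ✓
  (2) -6 < -5 ✓
  (3) y = 1, target 1 ✓ (first branch holds)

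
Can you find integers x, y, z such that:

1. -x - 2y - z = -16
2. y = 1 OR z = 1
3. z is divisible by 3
Yes

Take x = 11, y = 1, z = 3. Substituting into each constraint:
  (1) (-11) - 2(1) + (-3) = -16 ✓
  (2) y = 1, target 1 ✓ (first branch holds)
  (3) 3 = 3 × 1, remainder 0 ✓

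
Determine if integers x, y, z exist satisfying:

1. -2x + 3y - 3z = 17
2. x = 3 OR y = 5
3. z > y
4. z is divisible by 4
Yes

Take x = -13, y = 5, z = 8. Substituting into each constraint:
  (1) -2(-13) + 3(5) - 3(8) = 17 ✓
  (2) y = 5, target 5 ✓ (second branch holds)
  (3) 8 > 5 ✓
  (4) 8 = 4 × 2, remainder 0 ✓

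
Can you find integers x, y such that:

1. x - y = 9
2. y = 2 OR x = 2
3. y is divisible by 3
No

The full constraint system is jointly infeasible over the integers. Each constraint and what it forces:

  - x - y = 9: is a linear equation tying the variables together
  - y = 2 OR x = 2: forces a choice: either y = 2 or x = 2
  - y is divisible by 3: restricts y to multiples of 3

Split on the disjunction (y = 2 OR x = 2):
  • If y = 2: this contradicts the divisibility constraint — 2 is not a multiple of 3.
  • If x = 2: with x = 2, writing y = 3y', every remaining term of the linear equation is divisible by 3, so the left side is ≡ 0 (mod 3); but the right side 7 ≡ 1 (mod 3). No integers can satisfy it.
Both branches are infeasible, so the system has no integer solution.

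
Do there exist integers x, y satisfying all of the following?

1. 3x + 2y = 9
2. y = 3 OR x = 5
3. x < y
Yes

Take x = 1, y = 3. Substituting into each constraint:
  (1) 3(1) + 2(3) = 9 ✓
  (2) y = 3, target 3 ✓ (first branch holds)
  (3) 1 < 3 ✓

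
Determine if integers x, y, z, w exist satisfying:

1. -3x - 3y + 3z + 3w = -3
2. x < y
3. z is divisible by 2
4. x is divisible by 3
Yes

Take x = 0, y = 1, z = 0, w = 0. Substituting into each constraint:
  (1) -3(0) - 3(1) + 3(0) + 3(0) = -3 ✓
  (2) 0 < 1 ✓
  (3) 0 = 2 × 0, remainder 0 ✓
  (4) 0 = 3 × 0, remainder 0 ✓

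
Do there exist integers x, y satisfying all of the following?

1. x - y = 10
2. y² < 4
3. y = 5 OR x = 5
No

The full constraint system is jointly infeasible over the integers. Each constraint and what it forces:

  - x - y = 10: is a linear equation tying the variables together
  - y² < 4: restricts y to |y| ≤ 1
  - y = 5 OR x = 5: forces a choice: either y = 5 or x = 5

Split on the disjunction (y = 5 OR x = 5):
  • If y = 5: this contradicts y² < 4, which requires |y| ≤ 1.
  • If x = 5: the equation forces y = -5, but y² < 4 requires |y| ≤ 1.
Both branches are infeasible, so the system has no integer solution.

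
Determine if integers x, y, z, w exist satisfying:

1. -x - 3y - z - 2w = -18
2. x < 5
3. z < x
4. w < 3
Yes

Take x = 3, y = 3, z = 2, w = 2. Substituting into each constraint:
  (1) (-3) - 3(3) + (-2) - 2(2) = -18 ✓
  (2) 3 < 5 ✓
  (3) 2 < 3 ✓
  (4) 2 < 3 ✓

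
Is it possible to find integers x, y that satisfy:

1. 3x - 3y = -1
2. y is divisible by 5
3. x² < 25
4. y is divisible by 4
No

Even the single constraint (3x - 3y = -1) is infeasible over the integers.

  - 3x - 3y = -1: every term on the left is divisible by 3, so the LHS ≡ 0 (mod 3), but the RHS -1 is not — no integer solution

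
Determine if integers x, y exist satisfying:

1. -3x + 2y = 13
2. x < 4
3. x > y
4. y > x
No

A contradictory subset is {x > y, y > x}. No integer assignment can satisfy these jointly:

  - x > y: bounds one variable relative to another variable
  - y > x: bounds one variable relative to another variable

Direct contradiction: x > y and y > x cannot both hold.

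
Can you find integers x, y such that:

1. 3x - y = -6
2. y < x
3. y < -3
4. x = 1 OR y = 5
No

The full constraint system is jointly infeasible over the integers. Each constraint and what it forces:

  - 3x - y = -6: is a linear equation tying the variables together
  - y < x: bounds one variable relative to another variable
  - y < -3: bounds one variable relative to a constant
  - x = 1 OR y = 5: forces a choice: either x = 1 or y = 5

Split on the disjunction (x = 1 OR y = 5):
  • If x = 1: the equation forces y = 9, which contradicts the bound y ≤ -4.
  • If y = 5: this contradicts the bound y ≤ -4.
Both branches are infeasible, so the system has no integer solution.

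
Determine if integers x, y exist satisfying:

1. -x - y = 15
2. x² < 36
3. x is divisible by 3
Yes

Take x = 0, y = -15. Substituting into each constraint:
  (1) 0 + 15 = 15 ✓
  (2) x² = (0)² = 0, and 0 < 36 ✓
  (3) 0 = 3 × 0, remainder 0 ✓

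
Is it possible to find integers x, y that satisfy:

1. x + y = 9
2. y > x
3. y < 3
No

The full constraint system is jointly infeasible over the integers. Each constraint and what it forces:

  - x + y = 9: is a linear equation tying the variables together
  - y > x: bounds one variable relative to another variable
  - y < 3: bounds one variable relative to a constant

Propagating the comparison: x < y and y ≤ 2 give x ≤ 1. Range argument: with x ∈ [−∞, 1], y ∈ [−∞, 2], the left side of the equation is at most 3, but the right side is 9 > 3. No integer solution exists.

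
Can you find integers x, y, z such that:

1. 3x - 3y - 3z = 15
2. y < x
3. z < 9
Yes

Take x = 0, y = -1, z = -4. Substituting into each constraint:
  (1) 3(0) - 3(-1) - 3(-4) = 15 ✓
  (2) -1 < 0 ✓
  (3) -4 < 9 ✓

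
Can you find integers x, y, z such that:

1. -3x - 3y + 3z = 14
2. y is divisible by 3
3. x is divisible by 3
No

Even the single constraint (-3x - 3y + 3z = 14) is infeasible over the integers.

  - -3x - 3y + 3z = 14: every term on the left is divisible by 3, so the LHS ≡ 0 (mod 3), but the RHS 14 is not — no integer solution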